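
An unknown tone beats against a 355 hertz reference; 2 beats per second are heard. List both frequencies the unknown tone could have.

|f − 355| = 2, so f = 355 ± 2.

353 Hz or 357 Hz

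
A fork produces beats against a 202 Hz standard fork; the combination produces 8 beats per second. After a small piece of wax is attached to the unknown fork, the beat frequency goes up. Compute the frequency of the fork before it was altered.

194 Hz

|f − 202| = 8, so the fork was at either 194 Hz or 210 Hz.
Loading a fork with wax lowers its frequency; the adjustment lowers the fork's frequency.
The beat rate rose, so the adjustment moved the fork further from 202 Hz — it was already below the reference.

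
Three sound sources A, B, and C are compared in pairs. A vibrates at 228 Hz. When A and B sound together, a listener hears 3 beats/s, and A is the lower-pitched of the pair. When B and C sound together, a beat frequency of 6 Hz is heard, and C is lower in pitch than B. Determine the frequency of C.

B is above A, so f_B = 228 + 3 = 231 Hz.
C is below B, so f_C = 231 − 6 = 225 Hz.

225 Hz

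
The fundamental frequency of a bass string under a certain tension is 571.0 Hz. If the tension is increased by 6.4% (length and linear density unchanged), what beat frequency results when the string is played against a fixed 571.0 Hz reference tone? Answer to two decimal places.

17.99 Hz

For a string, f ∝ √T, so the new frequency is 571.0·√1.064 = 588.9886 Hz.
f_beat = |588.9886 − 571.0| = 17.99 Hz.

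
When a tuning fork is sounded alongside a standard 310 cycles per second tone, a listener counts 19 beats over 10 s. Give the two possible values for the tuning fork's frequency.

308.1 Hz or 311.9 Hz

Beat frequency = 19/10 = 1.9 Hz.
|f − 310| = 1.9, so f = 310 ± 1.9.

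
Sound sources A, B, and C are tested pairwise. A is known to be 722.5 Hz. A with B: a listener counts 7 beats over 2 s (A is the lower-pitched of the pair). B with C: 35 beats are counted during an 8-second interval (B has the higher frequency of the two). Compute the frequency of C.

721.625 Hz

A–B: Beat frequency = 7/2 = 3.5 Hz.
B is above A, so f_B = 722.5 + 3.5 = 726 Hz.
B–C: Beat frequency = 35/8 = 4.375 Hz.
C is below B, so f_C = 726 − 4.375 = 721.625 Hz.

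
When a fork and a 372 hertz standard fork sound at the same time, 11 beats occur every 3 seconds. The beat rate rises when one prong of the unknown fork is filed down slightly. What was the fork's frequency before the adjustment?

375.6667 Hz

Beat frequency = 11/3 = 3.6667 Hz.
|f − 372| = 3.6667, so the fork was at either 368.3333 Hz or 375.6667 Hz.
Filing a prong removes mass and raises the fork's frequency; the adjustment raises the fork's frequency.
The beat rate rose, so the adjustment moved the fork further from 372 Hz — it was already above the reference.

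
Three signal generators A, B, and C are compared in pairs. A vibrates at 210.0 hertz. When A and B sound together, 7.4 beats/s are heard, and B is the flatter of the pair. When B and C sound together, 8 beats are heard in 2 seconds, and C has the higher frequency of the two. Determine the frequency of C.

206.6 Hz

B is below A, so f_B = 210.0 − 7.4 = 202.6 Hz.
B–C: Beat frequency = 8/2 = 4 Hz.
C is above B, so f_C = 202.6 + 4 = 206.6 Hz.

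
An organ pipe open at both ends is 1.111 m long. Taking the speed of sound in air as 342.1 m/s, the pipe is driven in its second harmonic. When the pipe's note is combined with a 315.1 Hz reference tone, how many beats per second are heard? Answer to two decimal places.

Open pipe: f_n = n·v/(2L) = 2·342.1/(2·1.111) = 307.9208 Hz.
f_beat = |307.9208 − 315.1| = 7.18 Hz.

7.18 Hz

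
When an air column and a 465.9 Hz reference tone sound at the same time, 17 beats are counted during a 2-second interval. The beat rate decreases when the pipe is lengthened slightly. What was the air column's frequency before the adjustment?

Beat frequency = 17/2 = 8.5 Hz.
|f − 465.9| = 8.5, so the air column was at either 457.4 Hz or 474.4 Hz.
A longer pipe has a lower fundamental; the adjustment lowers the air column's frequency.
The beat rate fell, so the adjustment moved the air column toward 465.9 Hz — it must have started above the reference.

474.4 Hz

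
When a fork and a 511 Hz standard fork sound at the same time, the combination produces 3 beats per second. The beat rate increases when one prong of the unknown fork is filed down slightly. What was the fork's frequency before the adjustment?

514 Hz

|f − 511| = 3, so the fork was at either 508 Hz or 514 Hz.
Filing a prong removes mass and raises the fork's frequency; the adjustment raises the fork's frequency.
The beat rate rose, so the adjustment moved the fork further from 511 Hz — it was already above the reference.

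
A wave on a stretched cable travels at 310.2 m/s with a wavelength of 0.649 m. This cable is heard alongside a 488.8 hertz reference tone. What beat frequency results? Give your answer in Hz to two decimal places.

10.83 Hz

Source frequency f = v/λ = 310.2/0.649 = 477.9661 Hz.
f_beat = |477.9661 − 488.8| = 10.83 Hz.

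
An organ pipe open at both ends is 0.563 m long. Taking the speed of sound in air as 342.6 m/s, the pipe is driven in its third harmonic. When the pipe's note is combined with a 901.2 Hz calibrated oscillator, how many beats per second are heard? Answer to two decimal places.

Open pipe: f_n = n·v/(2L) = 3·342.6/(2·0.563) = 912.7886 Hz.
f_beat = |912.7886 − 901.2| = 11.59 Hz.

11.59 Hz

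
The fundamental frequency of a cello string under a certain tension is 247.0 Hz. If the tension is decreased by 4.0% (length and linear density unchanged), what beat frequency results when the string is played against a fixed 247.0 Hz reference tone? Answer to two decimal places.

4.99 Hz

For a string, f ∝ √T, so the new frequency is 247.0·√0.960 = 242.0096 Hz.
f_beat = |242.0096 − 247.0| = 4.99 Hz.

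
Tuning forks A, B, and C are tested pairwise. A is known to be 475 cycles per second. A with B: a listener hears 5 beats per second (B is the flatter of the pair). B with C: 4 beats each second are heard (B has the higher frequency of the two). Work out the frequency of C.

B is below A, so f_B = 475 − 5 = 470 Hz.
C is below B, so f_C = 470 − 4 = 466 Hz.

466 Hz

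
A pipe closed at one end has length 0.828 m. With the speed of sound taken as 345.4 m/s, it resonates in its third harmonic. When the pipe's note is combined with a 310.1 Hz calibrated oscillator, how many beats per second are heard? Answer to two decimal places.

Closed pipe (odd harmonics): f_n = n·v/(4L) = 3·345.4/(4·0.828) = 312.8623 Hz.
f_beat = |312.8623 − 310.1| = 2.76 Hz.

2.76 Hz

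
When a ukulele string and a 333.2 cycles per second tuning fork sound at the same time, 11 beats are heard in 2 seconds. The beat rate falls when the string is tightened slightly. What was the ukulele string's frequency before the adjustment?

Beat frequency = 11/2 = 5.5 Hz.
|f − 333.2| = 5.5, so the ukulele string was at either 327.7 Hz or 338.7 Hz.
Increasing tension raises a string's frequency; the adjustment raises the ukulele string's frequency.
The beat rate fell, so the adjustment moved the ukulele string toward 333.2 Hz — it must have started below the reference.

327.7 Hz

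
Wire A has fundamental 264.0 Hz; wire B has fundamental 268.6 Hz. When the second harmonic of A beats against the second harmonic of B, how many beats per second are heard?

Second harmonic of the first: 2·264.0 = 528.0 Hz.
Second harmonic of the second: 2·268.6 = 537.2 Hz.
f_beat = |528.0 − 537.2| = 9.2 Hz.

9.2 Hz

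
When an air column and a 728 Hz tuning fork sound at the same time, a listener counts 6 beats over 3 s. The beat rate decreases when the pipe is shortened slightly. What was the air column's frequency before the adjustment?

Beat frequency = 6/3 = 2 Hz.
|f − 728| = 2, so the air column was at either 726 Hz or 730 Hz.
A shorter pipe has a higher fundamental; the adjustment raises the air column's frequency.
The beat rate fell, so the adjustment moved the air column toward 728 Hz — it must have started below the reference.

726 Hz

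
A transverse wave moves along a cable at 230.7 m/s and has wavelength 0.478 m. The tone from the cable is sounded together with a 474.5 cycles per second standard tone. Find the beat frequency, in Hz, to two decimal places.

8.14 Hz

Source frequency f = v/λ = 230.7/0.478 = 482.6360 Hz.
f_beat = |482.6360 − 474.5| = 8.14 Hz.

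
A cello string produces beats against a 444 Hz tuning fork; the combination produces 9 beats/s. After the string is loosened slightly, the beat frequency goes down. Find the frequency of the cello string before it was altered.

|f − 444| = 9, so the cello string was at either 435 Hz or 453 Hz.
Reducing tension lowers a string's frequency; the adjustment lowers the cello string's frequency.
The beat rate fell, so the adjustment moved the cello string toward 444 Hz — it must have started above the reference.

453 Hz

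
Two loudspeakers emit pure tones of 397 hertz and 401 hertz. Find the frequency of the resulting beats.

4 Hz

Beats arise from superposition of two nearby frequencies; the beat rate is |f₁ − f₂|.
|397 − 401| = 4 Hz.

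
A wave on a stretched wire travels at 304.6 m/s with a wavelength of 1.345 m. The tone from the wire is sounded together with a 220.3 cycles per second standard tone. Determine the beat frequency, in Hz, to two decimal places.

Source frequency f = v/λ = 304.6/1.345 = 226.4684 Hz.
f_beat = |226.4684 − 220.3| = 6.17 Hz.

6.17 Hz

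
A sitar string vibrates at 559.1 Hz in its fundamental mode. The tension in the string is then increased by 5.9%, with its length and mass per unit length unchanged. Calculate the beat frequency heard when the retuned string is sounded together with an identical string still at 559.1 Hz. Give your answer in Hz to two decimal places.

For a string, f ∝ √T, so the new frequency is 559.1·√1.059 = 575.3571 Hz.
f_beat = |575.3571 − 559.1| = 16.26 Hz.

16.26 Hz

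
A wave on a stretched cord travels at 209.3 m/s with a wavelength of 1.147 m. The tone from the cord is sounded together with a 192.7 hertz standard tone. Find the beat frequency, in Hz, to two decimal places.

Source frequency f = v/λ = 209.3/1.147 = 182.4760 Hz.
f_beat = |182.4760 − 192.7| = 10.22 Hz.

10.22 Hz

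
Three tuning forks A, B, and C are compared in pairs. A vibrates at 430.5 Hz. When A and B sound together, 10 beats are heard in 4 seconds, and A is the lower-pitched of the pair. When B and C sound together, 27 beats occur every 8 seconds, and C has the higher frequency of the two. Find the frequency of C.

436.375 Hz

A–B: Beat frequency = 10/4 = 2.5 Hz.
B is above A, so f_B = 430.5 + 2.5 = 433 Hz.
B–C: Beat frequency = 27/8 = 3.375 Hz.
C is above B, so f_C = 433 + 3.375 = 436.375 Hz.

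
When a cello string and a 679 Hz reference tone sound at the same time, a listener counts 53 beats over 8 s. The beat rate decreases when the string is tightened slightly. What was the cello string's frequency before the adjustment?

672.375 Hz

Beat frequency = 53/8 = 6.625 Hz.
|f − 679| = 6.625, so the cello string was at either 672.375 Hz or 685.625 Hz.
Increasing tension raises a string's frequency; the adjustment raises the cello string's frequency.
The beat rate fell, so the adjustment moved the cello string toward 679 Hz — it must have started below the reference.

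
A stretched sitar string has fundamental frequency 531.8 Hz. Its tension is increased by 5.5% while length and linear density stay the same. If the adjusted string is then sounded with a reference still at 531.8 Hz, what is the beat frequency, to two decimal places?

14.43 Hz

For a string, f ∝ √T, so the new frequency is 531.8·√1.055 = 546.2288 Hz.
f_beat = |546.2288 − 531.8| = 14.43 Hz.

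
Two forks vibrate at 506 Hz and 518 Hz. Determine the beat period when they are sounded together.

0.083 s

f_beat = |506 − 518| = 12 Hz.
Beat period T = 1 / f_beat = 1 / 12 s.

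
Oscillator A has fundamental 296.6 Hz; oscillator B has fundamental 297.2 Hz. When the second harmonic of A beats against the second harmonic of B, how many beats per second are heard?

1.2 Hz

Second harmonic of the first: 2·296.6 = 593.2 Hz.
Second harmonic of the second: 2·297.2 = 594.4 Hz.
f_beat = |593.2 − 594.4| = 1.2 Hz.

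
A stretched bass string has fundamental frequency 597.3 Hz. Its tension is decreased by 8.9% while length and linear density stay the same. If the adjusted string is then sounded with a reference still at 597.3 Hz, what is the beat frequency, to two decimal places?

27.20 Hz

For a string, f ∝ √T, so the new frequency is 597.3·√0.911 = 570.1009 Hz.
f_beat = |570.1009 − 597.3| = 27.20 Hz.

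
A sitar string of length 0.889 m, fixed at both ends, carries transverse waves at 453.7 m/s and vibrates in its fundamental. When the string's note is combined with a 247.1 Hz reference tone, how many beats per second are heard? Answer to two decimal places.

For a string fixed at both ends, f_n = n·v/(2L) = 1·453.7/(2·0.889) = 255.1744 Hz.
f_beat = |255.1744 − 247.1| = 8.07 Hz.

8.07 Hz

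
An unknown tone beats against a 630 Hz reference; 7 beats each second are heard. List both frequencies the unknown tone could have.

623 Hz or 637 Hz

|f − 630| = 7, so f = 630 ± 7.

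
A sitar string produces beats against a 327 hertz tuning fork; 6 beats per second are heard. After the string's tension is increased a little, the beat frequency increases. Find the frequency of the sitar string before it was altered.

|f − 327| = 6, so the sitar string was at either 321 Hz or 333 Hz.
Higher tension means higher frequency; the adjustment raises the sitar string's frequency.
The beat rate rose, so the adjustment moved the sitar string further from 327 Hz — it was already above the reference.

333 Hz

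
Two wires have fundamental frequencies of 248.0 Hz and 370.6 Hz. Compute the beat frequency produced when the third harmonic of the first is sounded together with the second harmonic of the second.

Third harmonic of the first: 3·248.0 = 744.0 Hz.
Second harmonic of the second: 2·370.6 = 741.2 Hz.
f_beat = |744.0 − 741.2| = 2.8 Hz.

2.8 Hz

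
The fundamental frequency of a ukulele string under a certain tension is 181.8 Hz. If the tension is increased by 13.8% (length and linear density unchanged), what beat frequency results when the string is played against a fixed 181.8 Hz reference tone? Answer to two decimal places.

For a string, f ∝ √T, so the new frequency is 181.8·√1.138 = 193.9389 Hz.
f_beat = |193.9389 − 181.8| = 12.14 Hz.

12.14 Hz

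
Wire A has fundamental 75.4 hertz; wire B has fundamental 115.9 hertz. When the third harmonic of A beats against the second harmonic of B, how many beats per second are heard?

Third harmonic of the first: 3·75.4 = 226.2 Hz.
Second harmonic of the second: 2·115.9 = 231.8 Hz.
f_beat = |226.2 − 231.8| = 5.6 Hz.

5.6 Hz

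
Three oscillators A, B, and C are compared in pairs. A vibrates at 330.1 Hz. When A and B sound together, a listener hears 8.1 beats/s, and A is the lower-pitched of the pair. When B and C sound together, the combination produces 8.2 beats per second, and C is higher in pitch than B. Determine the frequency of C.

346.4 Hz

B is above A, so f_B = 330.1 + 8.1 = 338.2 Hz.
C is above B, so f_C = 338.2 + 8.2 = 346.4 Hz.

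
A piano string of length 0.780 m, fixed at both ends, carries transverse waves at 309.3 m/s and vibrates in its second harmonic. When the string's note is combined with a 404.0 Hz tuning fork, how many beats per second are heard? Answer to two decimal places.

7.46 Hz

For a string fixed at both ends, f_n = n·v/(2L) = 2·309.3/(2·0.780) = 396.5385 Hz.
f_beat = |396.5385 − 404.0| = 7.46 Hz.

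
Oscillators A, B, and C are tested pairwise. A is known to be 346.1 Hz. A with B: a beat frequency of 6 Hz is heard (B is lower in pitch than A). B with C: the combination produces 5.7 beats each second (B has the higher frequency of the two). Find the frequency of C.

334.4 Hz

B is below A, so f_B = 346.1 − 6 = 340.1 Hz.
C is below B, so f_C = 340.1 − 5.7 = 334.4 Hz.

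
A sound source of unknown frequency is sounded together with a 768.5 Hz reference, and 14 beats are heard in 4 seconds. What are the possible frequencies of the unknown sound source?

765 Hz or 772 Hz

Beat frequency = 14/4 = 3.5 Hz.
|f − 768.5| = 3.5, so f = 768.5 ± 3.5.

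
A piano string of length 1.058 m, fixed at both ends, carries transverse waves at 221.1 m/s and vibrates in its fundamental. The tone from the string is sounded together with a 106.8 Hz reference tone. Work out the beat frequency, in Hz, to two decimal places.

2.31 Hz

For a string fixed at both ends, f_n = n·v/(2L) = 1·221.1/(2·1.058) = 104.4896 Hz.
f_beat = |104.4896 − 106.8| = 2.31 Hz.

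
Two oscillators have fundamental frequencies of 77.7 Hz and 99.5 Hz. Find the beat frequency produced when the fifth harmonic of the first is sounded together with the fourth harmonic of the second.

Fifth harmonic of the first: 5·77.7 = 388.5 Hz.
Fourth harmonic of the second: 4·99.5 = 398.0 Hz.
f_beat = |388.5 − 398.0| = 9.5 Hz.

9.5 Hz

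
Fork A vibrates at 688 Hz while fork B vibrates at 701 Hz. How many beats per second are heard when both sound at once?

13 Hz

f_beat = |f₁ − f₂|.
|688 − 701| = 13 Hz.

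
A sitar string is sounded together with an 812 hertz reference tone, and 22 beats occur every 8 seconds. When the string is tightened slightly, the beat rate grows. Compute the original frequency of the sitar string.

Beat frequency = 22/8 = 2.75 Hz.
|f − 812| = 2.75, so the sitar string was at either 809.25 Hz or 814.75 Hz.
Increasing tension raises a string's frequency; the adjustment raises the sitar string's frequency.
The beat rate rose, so the adjustment moved the sitar string further from 812 Hz — it was already above the reference.

814.75 Hz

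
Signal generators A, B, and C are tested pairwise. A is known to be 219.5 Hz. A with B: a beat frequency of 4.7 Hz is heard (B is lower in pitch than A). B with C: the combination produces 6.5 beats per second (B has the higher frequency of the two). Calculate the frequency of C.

B is below A, so f_B = 219.5 − 4.7 = 214.8 Hz.
C is below B, so f_C = 214.8 − 6.5 = 208.3 Hz.

208.3 Hz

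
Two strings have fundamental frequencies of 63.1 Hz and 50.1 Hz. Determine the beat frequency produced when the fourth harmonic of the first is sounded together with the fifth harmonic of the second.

Fourth harmonic of the first: 4·63.1 = 252.4 Hz.
Fifth harmonic of the second: 5·50.1 = 250.5 Hz.
f_beat = |252.4 − 250.5| = 1.9 Hz.

1.9 Hz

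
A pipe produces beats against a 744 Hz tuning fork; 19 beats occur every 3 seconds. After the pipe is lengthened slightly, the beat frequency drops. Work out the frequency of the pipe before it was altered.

750.3333 Hz

Beat frequency = 19/3 = 6.3333 Hz.
|f − 744| = 6.3333, so the pipe was at either 737.6667 Hz or 750.3333 Hz.
A longer pipe has a lower fundamental; the adjustment lowers the pipe's frequency.
The beat rate fell, so the adjustment moved the pipe toward 744 Hz — it must have started above the reference.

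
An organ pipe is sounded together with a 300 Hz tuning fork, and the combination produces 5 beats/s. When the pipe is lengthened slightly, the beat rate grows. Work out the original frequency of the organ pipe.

295 Hz

|f − 300| = 5, so the organ pipe was at either 295 Hz or 305 Hz.
A longer pipe has a lower fundamental; the adjustment lowers the organ pipe's frequency.
The beat rate rose, so the adjustment moved the organ pipe further from 300 Hz — it was already below the reference.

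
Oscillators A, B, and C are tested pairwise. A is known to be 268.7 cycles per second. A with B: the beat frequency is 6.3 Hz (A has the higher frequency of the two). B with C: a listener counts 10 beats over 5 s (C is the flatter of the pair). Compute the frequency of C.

B is below A, so f_B = 268.7 − 6.3 = 262.4 Hz.
B–C: Beat frequency = 10/5 = 2 Hz.
C is below B, so f_C = 262.4 − 2 = 260.4 Hz.

260.4 Hz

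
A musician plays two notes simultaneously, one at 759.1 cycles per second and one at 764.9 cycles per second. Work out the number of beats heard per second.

5.8 Hz

Beats arise from superposition of two nearby frequencies; the beat rate is |f₁ − f₂|.
|759.1 − 764.9| = 5.8 Hz.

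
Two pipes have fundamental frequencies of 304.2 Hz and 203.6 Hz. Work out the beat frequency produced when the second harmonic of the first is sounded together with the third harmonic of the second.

Second harmonic of the first: 2·304.2 = 608.4 Hz.
Third harmonic of the second: 3·203.6 = 610.8 Hz.
f_beat = |608.4 − 610.8| = 2.4 Hz.

2.4 Hz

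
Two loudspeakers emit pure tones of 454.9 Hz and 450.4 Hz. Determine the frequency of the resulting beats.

4.5 Hz

The beat frequency equals the magnitude of the frequency difference.
|454.9 − 450.4| = 4.5 Hz.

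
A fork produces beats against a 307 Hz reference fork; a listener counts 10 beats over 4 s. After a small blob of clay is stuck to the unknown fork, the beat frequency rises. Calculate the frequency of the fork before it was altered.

Beat frequency = 10/4 = 2.5 Hz.
|f − 307| = 2.5, so the fork was at either 304.5 Hz or 309.5 Hz.
Adding mass to a fork lowers its frequency; the adjustment lowers the fork's frequency.
The beat rate rose, so the adjustment moved the fork further from 307 Hz — it was already below the reference.

304.5 Hz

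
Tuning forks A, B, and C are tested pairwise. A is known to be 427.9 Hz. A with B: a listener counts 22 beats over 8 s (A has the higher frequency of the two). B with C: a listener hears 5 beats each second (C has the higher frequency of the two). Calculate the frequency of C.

430.15 Hz

A–B: Beat frequency = 22/8 = 2.75 Hz.
B is below A, so f_B = 427.9 − 2.75 = 425.15 Hz.
C is above B, so f_C = 425.15 + 5 = 430.15 Hz.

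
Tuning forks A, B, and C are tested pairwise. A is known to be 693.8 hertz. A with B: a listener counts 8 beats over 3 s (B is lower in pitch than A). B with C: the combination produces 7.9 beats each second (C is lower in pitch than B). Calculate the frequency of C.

A–B: Beat frequency = 8/3 = 2.6667 Hz.
B is below A, so f_B = 693.8 − 2.6667 = 691.1333 Hz.
C is below B, so f_C = 691.1333 − 7.9 = 683.2333 Hz.

683.2333 Hz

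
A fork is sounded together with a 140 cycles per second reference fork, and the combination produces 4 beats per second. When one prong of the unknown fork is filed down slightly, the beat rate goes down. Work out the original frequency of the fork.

|f − 140| = 4, so the fork was at either 136 Hz or 144 Hz.
Filing a prong removes mass and raises the fork's frequency; the adjustment raises the fork's frequency.
The beat rate fell, so the adjustment moved the fork toward 140 Hz — it must have started below the reference.

136 Hz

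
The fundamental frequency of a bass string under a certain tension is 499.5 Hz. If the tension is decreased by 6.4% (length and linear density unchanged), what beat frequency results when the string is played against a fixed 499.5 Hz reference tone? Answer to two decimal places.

For a string, f ∝ √T, so the new frequency is 499.5·√0.936 = 483.2517 Hz.
f_beat = |483.2517 − 499.5| = 16.25 Hz.

16.25 Hz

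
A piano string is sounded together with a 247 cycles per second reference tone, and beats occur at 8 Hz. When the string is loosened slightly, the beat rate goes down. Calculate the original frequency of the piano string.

255 Hz

|f − 247| = 8, so the piano string was at either 239 Hz or 255 Hz.
Reducing tension lowers a string's frequency; the adjustment lowers the piano string's frequency.
The beat rate fell, so the adjustment moved the piano string toward 247 Hz — it must have started above the reference.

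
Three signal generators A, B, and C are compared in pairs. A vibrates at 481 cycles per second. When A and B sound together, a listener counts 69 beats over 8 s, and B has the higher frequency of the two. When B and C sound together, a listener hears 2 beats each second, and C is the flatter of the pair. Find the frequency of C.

A–B: Beat frequency = 69/8 = 8.625 Hz.
B is above A, so f_B = 481 + 8.625 = 489.625 Hz.
C is below B, so f_C = 489.625 − 2 = 487.625 Hz.

487.625 Hz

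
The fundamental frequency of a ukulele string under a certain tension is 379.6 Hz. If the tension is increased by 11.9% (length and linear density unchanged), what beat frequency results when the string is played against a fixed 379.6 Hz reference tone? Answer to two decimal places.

For a string, f ∝ √T, so the new frequency is 379.6·√1.119 = 401.5515 Hz.
f_beat = |401.5515 − 379.6| = 21.95 Hz.

21.95 Hz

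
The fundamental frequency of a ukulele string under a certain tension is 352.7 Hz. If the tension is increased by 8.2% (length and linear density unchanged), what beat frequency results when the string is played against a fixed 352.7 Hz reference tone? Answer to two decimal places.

For a string, f ∝ √T, so the new frequency is 352.7·√1.082 = 366.8758 Hz.
f_beat = |366.8758 − 352.7| = 14.18 Hz.

14.18 Hz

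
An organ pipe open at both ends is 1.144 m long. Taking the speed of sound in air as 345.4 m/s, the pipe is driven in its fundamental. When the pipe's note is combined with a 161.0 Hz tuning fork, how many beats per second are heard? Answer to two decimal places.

10.04 Hz

Open pipe: f_n = n·v/(2L) = 1·345.4/(2·1.144) = 150.9615 Hz.
f_beat = |150.9615 − 161.0| = 10.04 Hz.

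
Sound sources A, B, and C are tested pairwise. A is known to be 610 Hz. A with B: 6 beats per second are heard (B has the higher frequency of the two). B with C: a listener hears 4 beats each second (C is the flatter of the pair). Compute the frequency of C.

612 Hz

B is above A, so f_B = 610 + 6 = 616 Hz.
C is below B, so f_C = 616 − 4 = 612 Hz.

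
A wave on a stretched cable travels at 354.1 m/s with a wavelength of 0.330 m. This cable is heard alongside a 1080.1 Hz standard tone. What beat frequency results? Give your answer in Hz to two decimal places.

7.07 Hz

Source frequency f = v/λ = 354.1/0.330 = 1073.0303 Hz.
f_beat = |1073.0303 − 1080.1| = 7.07 Hz.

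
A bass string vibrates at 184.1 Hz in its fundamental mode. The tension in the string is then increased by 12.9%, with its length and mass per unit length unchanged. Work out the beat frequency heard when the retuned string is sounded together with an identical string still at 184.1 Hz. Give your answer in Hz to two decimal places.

For a string, f ∝ √T, so the new frequency is 184.1·√1.129 = 195.6144 Hz.
f_beat = |195.6144 − 184.1| = 11.51 Hz.

11.51 Hz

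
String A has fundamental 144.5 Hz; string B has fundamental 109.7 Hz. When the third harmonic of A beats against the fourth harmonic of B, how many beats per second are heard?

Third harmonic of the first: 3·144.5 = 433.5 Hz.
Fourth harmonic of the second: 4·109.7 = 438.8 Hz.
f_beat = |433.5 − 438.8| = 5.3 Hz.

5.3 Hz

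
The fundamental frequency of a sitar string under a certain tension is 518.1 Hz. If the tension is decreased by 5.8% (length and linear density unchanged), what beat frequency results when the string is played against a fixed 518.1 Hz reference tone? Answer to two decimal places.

15.25 Hz

For a string, f ∝ √T, so the new frequency is 518.1·√0.942 = 502.8507 Hz.
f_beat = |502.8507 − 518.1| = 15.25 Hz.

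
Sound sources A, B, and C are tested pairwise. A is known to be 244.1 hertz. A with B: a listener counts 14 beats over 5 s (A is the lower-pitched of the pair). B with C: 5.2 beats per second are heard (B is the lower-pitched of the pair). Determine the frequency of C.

A–B: Beat frequency = 14/5 = 2.8 Hz.
B is above A, so f_B = 244.1 + 2.8 = 246.9 Hz.
C is above B, so f_C = 246.9 + 5.2 = 252.1 Hz.

252.1 Hz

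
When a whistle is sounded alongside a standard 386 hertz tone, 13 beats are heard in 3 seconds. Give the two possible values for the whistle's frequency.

Beat frequency = 13/3 = 4.3333 Hz.
|f − 386| = 4.3333, so f = 386 ± 4.3333.

381.6667 Hz or 390.3333 Hz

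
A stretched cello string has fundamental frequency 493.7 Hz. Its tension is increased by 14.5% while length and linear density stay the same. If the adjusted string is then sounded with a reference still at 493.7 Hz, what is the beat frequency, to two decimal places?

34.58 Hz

For a string, f ∝ √T, so the new frequency is 493.7·√1.145 = 528.2821 Hz.
f_beat = |528.2821 − 493.7| = 34.58 Hz.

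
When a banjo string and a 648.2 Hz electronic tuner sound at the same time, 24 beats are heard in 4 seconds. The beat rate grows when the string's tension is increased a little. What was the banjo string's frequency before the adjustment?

654.2 Hz

Beat frequency = 24/4 = 6 Hz.
|f − 648.2| = 6, so the banjo string was at either 642.2 Hz or 654.2 Hz.
Higher tension means higher frequency; the adjustment raises the banjo string's frequency.
The beat rate rose, so the adjustment moved the banjo string further from 648.2 Hz — it was already above the reference.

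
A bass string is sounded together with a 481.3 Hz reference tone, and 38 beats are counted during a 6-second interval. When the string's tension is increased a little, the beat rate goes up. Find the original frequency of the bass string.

487.6333 Hz

Beat frequency = 38/6 = 6.3333 Hz.
|f − 481.3| = 6.3333, so the bass string was at either 474.9667 Hz or 487.6333 Hz.
Higher tension means higher frequency; the adjustment raises the bass string's frequency.
The beat rate rose, so the adjustment moved the bass string further from 481.3 Hz — it was already above the reference.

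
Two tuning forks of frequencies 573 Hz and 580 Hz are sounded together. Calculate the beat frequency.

The beat frequency equals the magnitude of the frequency difference.
|573 − 580| = 7 Hz.

7 Hz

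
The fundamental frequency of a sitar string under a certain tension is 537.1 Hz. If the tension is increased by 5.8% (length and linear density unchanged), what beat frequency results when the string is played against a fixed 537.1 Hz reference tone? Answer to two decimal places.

For a string, f ∝ √T, so the new frequency is 537.1·√1.058 = 552.4564 Hz.
f_beat = |552.4564 − 537.1| = 15.36 Hz.

15.36 Hz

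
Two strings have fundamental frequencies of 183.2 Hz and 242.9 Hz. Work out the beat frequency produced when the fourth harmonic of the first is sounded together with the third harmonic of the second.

4.1 Hz

Fourth harmonic of the first: 4·183.2 = 732.8 Hz.
Third harmonic of the second: 3·242.9 = 728.7 Hz.
f_beat = |732.8 − 728.7| = 4.1 Hz.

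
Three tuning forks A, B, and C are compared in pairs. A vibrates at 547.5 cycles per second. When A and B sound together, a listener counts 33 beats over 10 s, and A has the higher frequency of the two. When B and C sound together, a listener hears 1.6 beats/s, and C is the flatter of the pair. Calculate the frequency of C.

A–B: Beat frequency = 33/10 = 3.3 Hz.
B is below A, so f_B = 547.5 − 3.3 = 544.2 Hz.
C is below B, so f_C = 544.2 − 1.6 = 542.6 Hz.

542.6 Hz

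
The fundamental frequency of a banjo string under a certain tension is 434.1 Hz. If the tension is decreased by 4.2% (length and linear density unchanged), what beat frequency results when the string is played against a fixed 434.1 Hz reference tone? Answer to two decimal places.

9.21 Hz

For a string, f ∝ √T, so the new frequency is 434.1·√0.958 = 424.8861 Hz.
f_beat = |424.8861 − 434.1| = 9.21 Hz.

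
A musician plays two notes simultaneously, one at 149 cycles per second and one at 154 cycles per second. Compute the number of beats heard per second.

5 Hz

f_beat = |f₁ − f₂|.
|149 − 154| = 5 Hz.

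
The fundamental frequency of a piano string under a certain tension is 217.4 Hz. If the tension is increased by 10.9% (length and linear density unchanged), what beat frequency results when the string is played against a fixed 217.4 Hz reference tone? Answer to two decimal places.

11.54 Hz

For a string, f ∝ √T, so the new frequency is 217.4·√1.109 = 228.9419 Hz.
f_beat = |228.9419 − 217.4| = 11.54 Hz.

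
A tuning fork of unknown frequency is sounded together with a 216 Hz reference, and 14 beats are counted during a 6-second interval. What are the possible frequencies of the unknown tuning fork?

Beat frequency = 14/6 = 2.3333 Hz.
|f − 216| = 2.3333, so f = 216 ± 2.3333.

213.6667 Hz or 218.3333 Hz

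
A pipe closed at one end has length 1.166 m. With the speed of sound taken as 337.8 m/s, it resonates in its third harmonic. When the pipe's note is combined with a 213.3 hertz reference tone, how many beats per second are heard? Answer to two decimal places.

Closed pipe (odd harmonics): f_n = n·v/(4L) = 3·337.8/(4·1.166) = 217.2813 Hz.
f_beat = |217.2813 − 213.3| = 3.98 Hz.

3.98 Hz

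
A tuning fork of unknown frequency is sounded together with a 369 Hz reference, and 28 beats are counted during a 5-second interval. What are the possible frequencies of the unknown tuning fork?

Beat frequency = 28/5 = 5.6 Hz.
|f − 369| = 5.6, so f = 369 ± 5.6.

363.4 Hz or 374.6 Hz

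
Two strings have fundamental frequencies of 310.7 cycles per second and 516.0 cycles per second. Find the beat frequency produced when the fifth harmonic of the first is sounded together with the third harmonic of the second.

5.5 Hz

Fifth harmonic of the first: 5·310.7 = 1553.5 Hz.
Third harmonic of the second: 3·516.0 = 1548.0 Hz.
f_beat = |1553.5 − 1548.0| = 5.5 Hz.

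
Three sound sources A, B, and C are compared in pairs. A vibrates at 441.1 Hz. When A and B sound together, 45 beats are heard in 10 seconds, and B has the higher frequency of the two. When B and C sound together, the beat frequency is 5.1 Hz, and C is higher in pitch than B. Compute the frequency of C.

A–B: Beat frequency = 45/10 = 4.5 Hz.
B is above A, so f_B = 441.1 + 4.5 = 445.6 Hz.
C is above B, so f_C = 445.6 + 5.1 = 450.7 Hz.

450.7 Hz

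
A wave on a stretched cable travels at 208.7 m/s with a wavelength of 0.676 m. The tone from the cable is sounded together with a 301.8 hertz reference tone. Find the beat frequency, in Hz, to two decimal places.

Source frequency f = v/λ = 208.7/0.676 = 308.7278 Hz.
f_beat = |308.7278 − 301.8| = 6.93 Hz.

6.93 Hz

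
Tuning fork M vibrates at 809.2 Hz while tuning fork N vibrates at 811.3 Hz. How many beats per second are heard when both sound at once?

2.1 Hz

f_beat = |f₁ − f₂|.
|809.2 − 811.3| = 2.1 Hz.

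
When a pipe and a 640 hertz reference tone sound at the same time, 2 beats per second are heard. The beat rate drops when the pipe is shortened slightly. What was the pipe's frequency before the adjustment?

638 Hz

|f − 640| = 2, so the pipe was at either 638 Hz or 642 Hz.
A shorter pipe has a higher fundamental; the adjustment raises the pipe's frequency.
The beat rate fell, so the adjustment moved the pipe toward 640 Hz — it must have started below the reference.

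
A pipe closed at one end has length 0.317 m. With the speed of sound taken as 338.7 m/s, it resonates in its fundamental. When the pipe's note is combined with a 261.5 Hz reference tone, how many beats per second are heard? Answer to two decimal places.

5.61 Hz

Closed pipe (odd harmonics): f_n = n·v/(4L) = 1·338.7/(4·0.317) = 267.1136 Hz.
f_beat = |267.1136 − 261.5| = 5.61 Hz.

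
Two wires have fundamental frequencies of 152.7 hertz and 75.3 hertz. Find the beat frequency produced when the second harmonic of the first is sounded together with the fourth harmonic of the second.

Second harmonic of the first: 2·152.7 = 305.4 Hz.
Fourth harmonic of the second: 4·75.3 = 301.2 Hz.
f_beat = |305.4 − 301.2| = 4.2 Hz.

4.2 Hz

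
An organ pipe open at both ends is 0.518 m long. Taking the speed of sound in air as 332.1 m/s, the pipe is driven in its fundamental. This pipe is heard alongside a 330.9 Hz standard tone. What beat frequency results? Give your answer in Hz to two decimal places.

10.34 Hz

Open pipe: f_n = n·v/(2L) = 1·332.1/(2·0.518) = 320.5598 Hz.
f_beat = |320.5598 − 330.9| = 10.34 Hz.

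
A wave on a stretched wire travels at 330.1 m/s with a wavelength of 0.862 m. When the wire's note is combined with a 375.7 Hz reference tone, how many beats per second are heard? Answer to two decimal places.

7.25 Hz

Source frequency f = v/λ = 330.1/0.862 = 382.9466 Hz.
f_beat = |382.9466 − 375.7| = 7.25 Hz.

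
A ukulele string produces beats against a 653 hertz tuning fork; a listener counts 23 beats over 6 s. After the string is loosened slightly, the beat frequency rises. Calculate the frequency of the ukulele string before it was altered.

Beat frequency = 23/6 = 3.8333 Hz.
|f − 653| = 3.8333, so the ukulele string was at either 649.1667 Hz or 656.8333 Hz.
Reducing tension lowers a string's frequency; the adjustment lowers the ukulele string's frequency.
The beat rate rose, so the adjustment moved the ukulele string further from 653 Hz — it was already below the reference.

649.1667 Hz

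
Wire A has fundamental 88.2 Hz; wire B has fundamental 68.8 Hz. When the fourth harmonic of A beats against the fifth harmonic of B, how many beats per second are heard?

Fourth harmonic of the first: 4·88.2 = 352.8 Hz.
Fifth harmonic of the second: 5·68.8 = 344.0 Hz.
f_beat = |352.8 − 344.0| = 8.8 Hz.

8.8 Hz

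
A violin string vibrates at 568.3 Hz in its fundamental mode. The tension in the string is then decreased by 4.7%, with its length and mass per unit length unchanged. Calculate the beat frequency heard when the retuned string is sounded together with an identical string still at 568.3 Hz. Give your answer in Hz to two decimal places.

13.52 Hz

For a string, f ∝ √T, so the new frequency is 568.3·√0.953 = 554.7842 Hz.
f_beat = |554.7842 − 568.3| = 13.52 Hz.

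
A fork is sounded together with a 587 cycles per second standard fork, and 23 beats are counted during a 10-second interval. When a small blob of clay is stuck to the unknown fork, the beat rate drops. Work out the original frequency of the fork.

Beat frequency = 23/10 = 2.3 Hz.
|f − 587| = 2.3, so the fork was at either 584.7 Hz or 589.3 Hz.
Adding mass to a fork lowers its frequency; the adjustment lowers the fork's frequency.
The beat rate fell, so the adjustment moved the fork toward 587 Hz — it must have started above the reference.

589.3 Hz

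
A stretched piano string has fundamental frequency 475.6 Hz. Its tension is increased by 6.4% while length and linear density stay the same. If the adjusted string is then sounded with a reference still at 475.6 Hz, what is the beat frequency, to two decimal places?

14.98 Hz

For a string, f ∝ √T, so the new frequency is 475.6·√1.064 = 490.5832 Hz.
f_beat = |490.5832 − 475.6| = 14.98 Hz.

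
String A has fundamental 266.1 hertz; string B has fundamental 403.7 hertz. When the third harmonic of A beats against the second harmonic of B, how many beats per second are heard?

Third harmonic of the first: 3·266.1 = 798.3 Hz.
Second harmonic of the second: 2·403.7 = 807.4 Hz.
f_beat = |798.3 − 807.4| = 9.1 Hz.

9.1 Hz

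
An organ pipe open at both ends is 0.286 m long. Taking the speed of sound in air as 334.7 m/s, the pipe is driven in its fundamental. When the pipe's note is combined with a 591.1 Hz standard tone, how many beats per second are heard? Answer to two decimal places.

5.96 Hz

Open pipe: f_n = n·v/(2L) = 1·334.7/(2·0.286) = 585.1399 Hz.
f_beat = |585.1399 − 591.1| = 5.96 Hz.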